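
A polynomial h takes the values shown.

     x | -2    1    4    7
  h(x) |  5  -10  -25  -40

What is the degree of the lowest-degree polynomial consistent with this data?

1

Forward differences of the values at x = -2, 1, 4, 7:
  h  : 5  -10  -25  -40
  Δ  : -15  -15  -15
  Δ^2: 0  0
  Δ^3: 0
The first differences are constant (-15) and nonzero, while all higher differences vanish, so the minimal degree is 1.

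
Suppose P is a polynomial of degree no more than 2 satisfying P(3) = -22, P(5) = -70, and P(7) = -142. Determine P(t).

P(t) = -3t^2 + 5

Using the Lagrange interpolation formula with nodes 3, 5, 7:
  L_0(t) = (t - 5)(t - 7) / 8
  L_1(t) = (t - 3)(t - 7) / -4
  L_2(t) = (t - 3)(t - 5) / 8
Then P(t) = -22·L_0(t) - 70·L_1(t) - 142·L_2(t).
Expanding and collecting terms gives P(t) = -3t^2 + 5.
Check: P(3) = -22. ✓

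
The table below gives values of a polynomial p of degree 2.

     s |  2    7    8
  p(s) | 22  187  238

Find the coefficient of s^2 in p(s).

Write p(s) = as^2 + bs + c. Substituting each data point gives a linear system:
  4a + 2b + c = 22
  49a + 7b + c = 187
  64a + 8b + c = 238
Solving the system yields a = 3, b = 6, c = -2.
So p(s) = 3s^2 + 6s - 2.
The leading coefficient is 3.

3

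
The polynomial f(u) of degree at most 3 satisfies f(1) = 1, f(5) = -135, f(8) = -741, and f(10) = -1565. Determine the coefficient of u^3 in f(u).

-2

Write f(u) = au^3 + bu^2 + cu + d. Substituting each data point gives a linear system:
  a + b + c + d = 1
  125a + 25b + 5c + d = -135
  512a + 64b + 8c + d = -741
  1000a + 100b + 10c + d = -1565
Solving the system yields a = -2, b = 4, c = 4, d = -5.
So f(u) = -2u^3 + 4u^2 + 4u - 5.
The leading coefficient is -2.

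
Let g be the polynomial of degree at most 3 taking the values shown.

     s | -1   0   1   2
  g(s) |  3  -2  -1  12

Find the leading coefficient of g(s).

Write g(s) = as^3 + bs^2 + cs + d. Substituting each data point gives a linear system:
  -a + b - c + d = 3
  d = -2
  a + b + c + d = -1
  8a + 4b + 2c + d = 12
Solving the system yields a = 1, b = 3, c = -3, d = -2.
So g(s) = s^3 + 3s^2 - 3s - 2.
The leading coefficient is 1.

1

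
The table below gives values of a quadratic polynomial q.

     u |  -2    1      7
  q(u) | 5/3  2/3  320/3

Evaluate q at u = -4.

67/3

Write q(u) = au^2 + bu + c. Substituting each data point gives a linear system:
  4a - 2b + c = 5/3
  a + b + c = 2/3
  49a + 7b + c = 320/3
Solving the system yields a = 2, b = 5/3, c = -3.
So q(u) = 2u² + (5/3)u - 3.
Then q(-4) = 67/3.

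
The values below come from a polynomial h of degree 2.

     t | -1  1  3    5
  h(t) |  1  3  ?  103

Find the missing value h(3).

On equispaced nodes a degree-2 polynomial has vanishing third forward difference, so
  - h(-1) + 3·h(1) - 3·h(3) + h(5) = 0.
Substituting the known values and solving for h(3):
  -3·h(3) = -111
  h(3) = 37.

37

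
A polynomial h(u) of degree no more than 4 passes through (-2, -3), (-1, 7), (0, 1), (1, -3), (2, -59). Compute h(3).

-293

Forward differences of the values at u = -2, -1, 0, 1, 2:
  h  : -3  7  1  -3  -59
  Δ  : 10  -6  -4  -56
  Δ^2: -16  2  -52
  Δ^3: 18  -54
  Δ^4: -72
The fourth differences are constant, confirming degree 4.
Interpolating (Newton forward form) and evaluating at u = 3 gives h(3) = -293.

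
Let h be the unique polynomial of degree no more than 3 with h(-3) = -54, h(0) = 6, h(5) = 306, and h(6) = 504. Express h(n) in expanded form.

h(n) = 2n^3 + n^2 + 5n + 6

Using the Lagrange interpolation formula with nodes -3, 0, 5, 6:
  L_0(n) = n(n - 5)(n - 6) / -216
  L_1(n) = (n + 3)(n - 5)(n - 6) / 90
  L_2(n) = (n + 3)n(n - 6) / -40
  L_3(n) = (n + 3)n(n - 5) / 54
Then h(n) = -54·L_0(n) + 6·L_1(n) + 306·L_2(n) + 504·L_3(n).
Expanding and collecting terms gives h(n) = 2n^3 + n^2 + 5n + 6.
Check: h(6) = 504. ✓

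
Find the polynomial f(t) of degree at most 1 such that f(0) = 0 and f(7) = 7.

f(t) = t

Using the Lagrange interpolation formula with nodes 0, 7:
  L_0(t) = (t - 7) / -7
  L_1(t) = t / 7
Then f(t) = 0·L_0(t) + 7·L_1(t).
Expanding and collecting terms gives f(t) = t.
Check: f(0) = 0. ✓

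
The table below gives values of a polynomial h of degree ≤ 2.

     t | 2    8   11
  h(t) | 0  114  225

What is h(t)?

h(t) = 2t^2 - t - 6

Write h(t) = at^2 + bt + c. Substituting each data point gives a linear system:
  4a + 2b + c = 0
  64a + 8b + c = 114
  121a + 11b + c = 225
Solving the system yields a = 2, b = -1, c = -6.
So h(t) = 2t² - t - 6.
Check: h(11) = 225. ✓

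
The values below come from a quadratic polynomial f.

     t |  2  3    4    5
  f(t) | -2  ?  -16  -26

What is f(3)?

-8

The 3 known points determine the degree-2 polynomial uniquely.
Write f(t) = at^2 + bt + c. Substituting each data point gives a linear system:
  4a + 2b + c = -2
  16a + 4b + c = -16
  25a + 5b + c = -26
Solving the system yields a = -1, b = -1, c = 4.
So f(t) = -t^2 - t + 4.
Then f(3) = -8.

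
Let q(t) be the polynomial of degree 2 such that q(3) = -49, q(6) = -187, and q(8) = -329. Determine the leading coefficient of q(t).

-5

Write q(t) = at^2 + bt + c. Substituting each data point gives a linear system:
  9a + 3b + c = -49
  36a + 6b + c = -187
  64a + 8b + c = -329
Solving the system yields a = -5, b = -1, c = -1.
So q(t) = -5t^2 - t - 1.
The leading coefficient is -5.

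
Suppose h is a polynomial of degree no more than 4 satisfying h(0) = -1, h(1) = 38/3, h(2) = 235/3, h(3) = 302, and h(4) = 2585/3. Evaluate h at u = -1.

Write h(u) = au^4 + bu^3 + cu^2 + du + e. Substituting each data point gives a linear system:
  e = -1
  a + b + c + d + e = 38/3
  16a + 8b + 4c + 2d + e = 235/3
  81a + 27b + 9c + 3d + e = 302
  256a + 64b + 16c + 4d + e = 2585/3
Solving the system yields a = 3, b = -1/3, c = 6, d = 5, e = -1.
So h(u) = 3u^4 - (1/3)u^3 + 6u^2 + 5u - 1.
Then h(-1) = 10/3.

10/3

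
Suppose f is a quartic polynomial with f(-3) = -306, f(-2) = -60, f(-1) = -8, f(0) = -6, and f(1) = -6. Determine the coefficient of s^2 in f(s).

Write f(s) = as^4 + bs^3 + cs^2 + ds + e. Substituting each data point gives a linear system:
  81a - 27b + 9c - 3d + e = -306
  16a - 8b + 4c - 2d + e = -60
  a - b + c - d + e = -8
  e = -6
  a + b + c + d + e = -6
Solving the system yields a = -4, b = 0, c = 3, d = 1, e = -6.
So f(s) = -4s⁴ + 3s² + s - 6.
The coefficient of s^2 is 3.

3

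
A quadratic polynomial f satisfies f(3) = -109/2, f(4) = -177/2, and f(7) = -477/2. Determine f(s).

Using the Lagrange interpolation formula with nodes 3, 4, 7:
  L_0(s) = (s - 4)(s - 7) / 4
  L_1(s) = (s - 3)(s - 7) / -3
  L_2(s) = (s - 3)(s - 4) / 12
Then f(s) = -109/2·L_0(s) - 177/2·L_1(s) - 477/2·L_2(s).
Expanding and collecting terms gives f(s) = -4s^2 - 6s - 1/2.
Check: f(3) = -109/2. ✓

f(s) = -4s^2 - 6s - 1/2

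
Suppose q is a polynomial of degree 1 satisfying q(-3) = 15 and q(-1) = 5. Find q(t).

Write q(t) = at + b. Substituting each data point gives a linear system:
  -3a + b = 15
  -a + b = 5
Solving the system yields a = -5, b = 0.
So q(t) = -5t.
Check: q(-1) = 5. ✓

q(t) = -5t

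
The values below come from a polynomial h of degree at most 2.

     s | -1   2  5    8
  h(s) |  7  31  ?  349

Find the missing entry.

145

The 3 known points determine the degree-2 polynomial uniquely.
Write h(s) = as^2 + bs + c. Substituting each data point gives a linear system:
  a - b + c = 7
  4a + 2b + c = 31
  64a + 8b + c = 349
Solving the system yields a = 5, b = 3, c = 5.
So h(s) = 5s² + 3s + 5.
Then h(5) = 145.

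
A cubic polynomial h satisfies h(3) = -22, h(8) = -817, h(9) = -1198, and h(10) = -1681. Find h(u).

Write h(u) = au^3 + bu^2 + cu + d. Substituting each data point gives a linear system:
  27a + 9b + 3c + d = -22
  512a + 64b + 8c + d = -817
  729a + 81b + 9c + d = -1198
  1000a + 100b + 10c + d = -1681
Solving the system yields a = -2, b = 3, c = 2, d = -1.
So h(u) = -2u^3 + 3u^2 + 2u - 1.
Check: h(3) = -22. ✓

h(u) = -2u^3 + 3u^2 + 2u - 1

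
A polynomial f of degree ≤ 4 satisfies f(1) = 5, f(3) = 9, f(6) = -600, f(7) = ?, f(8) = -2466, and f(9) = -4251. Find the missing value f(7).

-1303

The 5 known points determine the degree-4 polynomial uniquely.
Write f(t) = at^4 + bt^3 + ct^2 + dt + e. Substituting each data point gives a linear system:
  a + b + c + d + e = 5
  81a + 27b + 9c + 3d + e = 9
  1296a + 216b + 36c + 6d + e = -600
  4096a + 512b + 64c + 8d + e = -2466
  6561a + 729b + 81c + 9d + e = -4251
Solving the system yields a = -1, b = 3, c = 2, d = -5, e = 6.
So f(t) = -t^4 + 3t^3 + 2t^2 - 5t + 6.
Then f(7) = -1303.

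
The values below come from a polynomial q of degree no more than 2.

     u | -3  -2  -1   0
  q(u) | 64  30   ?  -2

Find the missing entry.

On equispaced nodes a degree-2 polynomial has vanishing third forward difference, so
  - q(-3) + 3·q(-2) - 3·q(-1) + q(0) = 0.
Substituting the known values and solving for q(-1):
  -3·q(-1) = -24
  q(-1) = 8.

8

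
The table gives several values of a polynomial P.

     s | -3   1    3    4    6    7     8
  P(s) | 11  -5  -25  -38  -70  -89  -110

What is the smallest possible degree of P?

Divided differences on the nodes -3, 1, 3, 4, 6, 7, 8:
  order 0: 11  -5  -25  -38  -70  -89  -110
  order 1: -4  -10  -13  -16  -19  -21
  order 2: -1  -1  -1  -1  -1
  order 3: 0  0  0  0
  order 4: 0  0  0
  order 5: 0  0
  order 6: 0
The order-2 divided differences are all -1 (nonzero) and every higher order vanishes, so the data lies on a polynomial of degree exactly 2.

2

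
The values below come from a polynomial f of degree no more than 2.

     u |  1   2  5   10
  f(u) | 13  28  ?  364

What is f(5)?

109

The 3 known points determine the degree-2 polynomial uniquely.
Write f(u) = au^2 + bu + c. Substituting each data point gives a linear system:
  a + b + c = 13
  4a + 2b + c = 28
  100a + 10b + c = 364
Solving the system yields a = 3, b = 6, c = 4.
So f(u) = 3u² + 6u + 4.
Then f(5) = 109.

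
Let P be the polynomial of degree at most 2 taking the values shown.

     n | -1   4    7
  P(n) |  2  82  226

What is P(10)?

Using the Lagrange interpolation formula with nodes -1, 4, 7:
  L_0(n) = (n - 4)(n - 7) / 40
  L_1(n) = (n + 1)(n - 7) / -15
  L_2(n) = (n + 1)(n - 4) / 24
Then P(n) = 2·L_0(n) + 82·L_1(n) + 226·L_2(n).
Expanding and collecting terms gives P(n) = 4n² + 4n + 2.
Evaluating at n = 10: P(10) = 442.

442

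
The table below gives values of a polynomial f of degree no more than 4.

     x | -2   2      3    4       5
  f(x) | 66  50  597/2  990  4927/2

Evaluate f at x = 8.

16406

Write f(x) = ax^4 + bx^3 + cx^2 + dx + e. Substituting each data point gives a linear system:
  16a - 8b + 4c - 2d + e = 66
  16a + 8b + 4c + 2d + e = 50
  81a + 27b + 9c + 3d + e = 597/2
  256a + 64b + 16c + 4d + e = 990
  625a + 125b + 25c + 5d + e = 4927/2
Solving the system yields a = 4, b = 1/2, c = -3, d = -6, e = 6.
So f(x) = 4x⁴ + (1/2)x³ - 3x² - 6x + 6.
Then f(8) = 16406.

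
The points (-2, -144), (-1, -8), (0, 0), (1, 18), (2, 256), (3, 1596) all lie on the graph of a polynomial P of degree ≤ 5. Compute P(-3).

Using the Lagrange interpolation formula with nodes -2, -1, 0, 1, 2, 3:
  L_0(n) = (n + 1)n(n - 1)(n - 2)(n - 3) / -120
  L_1(n) = (n + 2)n(n - 1)(n - 2)(n - 3) / 24
  L_2(n) = (n + 2)(n + 1)(n - 1)(n - 2)(n - 3) / -12
  L_3(n) = (n + 2)(n + 1)n(n - 2)(n - 3) / 12
  L_4(n) = (n + 2)(n + 1)n(n - 1)(n - 3) / -24
  L_5(n) = (n + 2)(n + 1)n(n - 1)(n - 2) / 120
Then P(n) = -144·L_0(n) - 8·L_1(n) + 0·L_2(n) + 18·L_3(n) + 256·L_4(n) + 1596·L_5(n).
Expanding and collecting terms gives P(n) = 5n⁵ + 3n⁴ + 4n³ + 2n² + 4n.
Evaluating at n = -3: P(-3) = -1074.

-1074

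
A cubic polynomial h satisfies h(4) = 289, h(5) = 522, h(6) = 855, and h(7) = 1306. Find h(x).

Using the Lagrange interpolation formula with nodes 4, 5, 6, 7:
  L_0(x) = (x - 5)(x - 6)(x - 7) / -6
  L_1(x) = (x - 4)(x - 6)(x - 7) / 2
  L_2(x) = (x - 4)(x - 5)(x - 7) / -2
  L_3(x) = (x - 4)(x - 5)(x - 6) / 6
Then h(x) = 289·L_0(x) + 522·L_1(x) + 855·L_2(x) + 1306·L_3(x).
Expanding and collecting terms gives h(x) = 3x³ + 5x² + 5x - 3.
Check: h(7) = 1306. ✓

h(x) = 3x^3 + 5x^2 + 5x - 3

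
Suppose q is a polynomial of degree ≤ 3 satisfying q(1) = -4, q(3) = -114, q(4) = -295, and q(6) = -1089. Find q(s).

q(s) = -6s^3 + 6s^2 - s - 3

Write q(s) = as^3 + bs^2 + cs + d. Substituting each data point gives a linear system:
  a + b + c + d = -4
  27a + 9b + 3c + d = -114
  64a + 16b + 4c + d = -295
  216a + 36b + 6c + d = -1089
Solving the system yields a = -6, b = 6, c = -1, d = -3.
So q(s) = -6s^3 + 6s^2 - s - 3.
Check: q(4) = -295. ✓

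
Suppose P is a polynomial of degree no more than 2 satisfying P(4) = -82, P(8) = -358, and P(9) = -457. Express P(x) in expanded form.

Write P(x) = ax^2 + bx + c. Substituting each data point gives a linear system:
  16a + 4b + c = -82
  64a + 8b + c = -358
  81a + 9b + c = -457
Solving the system yields a = -6, b = 3, c = 2.
So P(x) = -6x² + 3x + 2.
Check: P(8) = -358. ✓

P(x) = -6x^2 + 3x + 2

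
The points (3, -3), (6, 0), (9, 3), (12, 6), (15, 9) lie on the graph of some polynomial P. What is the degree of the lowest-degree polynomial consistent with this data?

1

Forward differences of the values at t = 3, 6, 9, 12, 15:
  P  : -3  0  3  6  9
  Δ  : 3  3  3  3
  Δ^2: 0  0  0
  Δ^3: 0  0
  Δ^4: 0
The first differences are constant (3) and nonzero, while all higher differences vanish, so the minimal degree is 1.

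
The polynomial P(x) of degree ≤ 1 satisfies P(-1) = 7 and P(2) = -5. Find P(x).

P(x) = -4x + 3

Using the Lagrange interpolation formula with nodes -1, 2:
  L_0(x) = (x - 2) / -3
  L_1(x) = (x + 1) / 3
Then P(x) = 7·L_0(x) - 5·L_1(x).
Expanding and collecting terms gives P(x) = -4x + 3.
Check: P(2) = -5. ✓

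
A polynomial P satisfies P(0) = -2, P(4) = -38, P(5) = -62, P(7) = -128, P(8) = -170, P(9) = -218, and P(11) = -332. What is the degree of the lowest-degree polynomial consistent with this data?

Divided differences on the nodes 0, 4, 5, 7, 8, 9, 11:
  order 0: -2  -38  -62  -128  -170  -218  -332
  order 1: -9  -24  -33  -42  -48  -57
  order 2: -3  -3  -3  -3  -3
  order 3: 0  0  0  0
  order 4: 0  0  0
  order 5: 0  0
  order 6: 0
The order-2 divided differences are all -3 (nonzero) and every higher order vanishes, so the data lies on a polynomial of degree exactly 2.

2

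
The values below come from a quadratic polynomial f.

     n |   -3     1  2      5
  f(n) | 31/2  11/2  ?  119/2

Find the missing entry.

The 3 known points determine the degree-2 polynomial uniquely.
Write f(n) = an^2 + bn + c. Substituting each data point gives a linear system:
  9a - 3b + c = 31/2
  a + b + c = 11/2
  25a + 5b + c = 119/2
Solving the system yields a = 2, b = 3/2, c = 2.
So f(n) = 2n^2 + (3/2)n + 2.
Then f(2) = 13.

13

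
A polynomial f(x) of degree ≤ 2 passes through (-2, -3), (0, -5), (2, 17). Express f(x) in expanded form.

Write f(x) = ax^2 + bx + c. Substituting each data point gives a linear system:
  4a - 2b + c = -3
  c = -5
  4a + 2b + c = 17
Solving the system yields a = 3, b = 5, c = -5.
So f(x) = 3x^2 + 5x - 5.
Check: f(-2) = -3. ✓

f(x) = 3x^2 + 5x - 5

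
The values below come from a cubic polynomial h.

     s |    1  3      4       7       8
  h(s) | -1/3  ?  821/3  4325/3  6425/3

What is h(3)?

115

The 4 known points determine the degree-3 polynomial uniquely.
Write h(s) = as^3 + bs^2 + cs + d. Substituting each data point gives a linear system:
  a + b + c + d = -1/3
  64a + 16b + 4c + d = 821/3
  343a + 49b + 7c + d = 4325/3
  512a + 64b + 8c + d = 6425/3
Solving the system yields a = 4, b = 5/3, c = -1, d = -5.
So h(s) = 4s³ + (5/3)s² - s - 5.
Then h(3) = 115.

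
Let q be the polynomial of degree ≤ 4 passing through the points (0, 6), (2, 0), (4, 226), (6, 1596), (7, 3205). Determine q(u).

Write q(u) = au^4 + bu^3 + cu^2 + du + e. Substituting each data point gives a linear system:
  e = 6
  16a + 8b + 4c + 2d + e = 0
  256a + 64b + 16c + 4d + e = 226
  1296a + 216b + 36c + 6d + e = 1596
  2401a + 343b + 49c + 7d + e = 3205
Solving the system yields a = 2, b = -5, c = 3, d = -5, e = 6.
So q(u) = 2u⁴ - 5u³ + 3u² - 5u + 6.
Check: q(7) = 3205. ✓

q(u) = 2u^4 - 5u^3 + 3u^2 - 5u + 6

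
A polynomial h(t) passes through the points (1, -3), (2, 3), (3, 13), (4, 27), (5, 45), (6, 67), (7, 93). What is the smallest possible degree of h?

2

Forward differences of the values at t = 1, 2, 3, 4, 5, 6, 7:
  h  : -3  3  13  27  45  67  93
  Δ  : 6  10  14  18  22  26
  Δ^2: 4  4  4  4  4
  Δ^3: 0  0  0  0
  Δ^4: 0  0  0
  Δ^5: 0  0
  Δ^6: 0
The second differences are constant (4) and nonzero, while all higher differences vanish, so the minimal degree is 2.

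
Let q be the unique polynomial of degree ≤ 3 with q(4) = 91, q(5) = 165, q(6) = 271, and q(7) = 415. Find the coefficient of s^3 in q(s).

1

Write q(s) = as^3 + bs^2 + cs + d. Substituting each data point gives a linear system:
  64a + 16b + 4c + d = 91
  125a + 25b + 5c + d = 165
  216a + 36b + 6c + d = 271
  343a + 49b + 7c + d = 415
Solving the system yields a = 1, b = 1, c = 4, d = -5.
So q(s) = s³ + s² + 4s - 5.
The leading coefficient is 1.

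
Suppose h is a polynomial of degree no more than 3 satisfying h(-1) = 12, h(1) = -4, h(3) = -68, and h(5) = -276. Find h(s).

h(s) = -2s^3 - 6s + 4

Using the Lagrange interpolation formula with nodes -1, 1, 3, 5:
  L_0(s) = (s - 1)(s - 3)(s - 5) / -48
  L_1(s) = (s + 1)(s - 3)(s - 5) / 16
  L_2(s) = (s + 1)(s - 1)(s - 5) / -16
  L_3(s) = (s + 1)(s - 1)(s - 3) / 48
Then h(s) = 12·L_0(s) - 4·L_1(s) - 68·L_2(s) - 276·L_3(s).
Expanding and collecting terms gives h(s) = -2s^3 - 6s + 4.
Check: h(5) = -276. ✓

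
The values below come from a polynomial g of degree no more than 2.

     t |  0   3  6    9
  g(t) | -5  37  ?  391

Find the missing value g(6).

The 3 known points determine the degree-2 polynomial uniquely.
Write g(t) = at^2 + bt + c. Substituting each data point gives a linear system:
  c = -5
  9a + 3b + c = 37
  81a + 9b + c = 391
Solving the system yields a = 5, b = -1, c = -5.
So g(t) = 5t^2 - t - 5.
Then g(6) = 169.

169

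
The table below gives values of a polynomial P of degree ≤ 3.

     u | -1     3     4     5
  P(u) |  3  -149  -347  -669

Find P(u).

P(u) = -5u^3 - 2u^2 + u + 1

Using the Lagrange interpolation formula with nodes -1, 3, 4, 5:
  L_0(u) = (u - 3)(u - 4)(u - 5) / -120
  L_1(u) = (u + 1)(u - 4)(u - 5) / 8
  L_2(u) = (u + 1)(u - 3)(u - 5) / -5
  L_3(u) = (u + 1)(u - 3)(u - 4) / 12
Then P(u) = 3·L_0(u) - 149·L_1(u) - 347·L_2(u) - 669·L_3(u).
Expanding and collecting terms gives P(u) = -5u^3 - 2u^2 + u + 1.
Check: P(-1) = 3. ✓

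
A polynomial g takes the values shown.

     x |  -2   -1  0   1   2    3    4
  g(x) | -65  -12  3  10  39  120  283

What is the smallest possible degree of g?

3

Forward differences of the values at x = -2, -1, 0, 1, 2, 3, 4:
  g  : -65  -12  3  10  39  120  283
  Δ  : 53  15  7  29  81  163
  Δ^2: -38  -8  22  52  82
  Δ^3: 30  30  30  30
  Δ^4: 0  0  0
  Δ^5: 0  0
  Δ^6: 0
The third differences are constant (30) and nonzero, while all higher differences vanish, so the minimal degree is 3.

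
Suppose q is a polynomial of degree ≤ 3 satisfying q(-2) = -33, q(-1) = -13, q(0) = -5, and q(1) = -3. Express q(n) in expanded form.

q(n) = n^3 - 3n^2 + 4n - 5

Using the Lagrange interpolation formula with nodes -2, -1, 0, 1:
  L_0(n) = (n + 1)n(n - 1) / -6
  L_1(n) = (n + 2)n(n - 1) / 2
  L_2(n) = (n + 2)(n + 1)(n - 1) / -2
  L_3(n) = (n + 2)(n + 1)n / 6
Then q(n) = -33·L_0(n) - 13·L_1(n) - 5·L_2(n) - 3·L_3(n).
Expanding and collecting terms gives q(n) = n³ - 3n² + 4n - 5.
Check: q(1) = -3. ✓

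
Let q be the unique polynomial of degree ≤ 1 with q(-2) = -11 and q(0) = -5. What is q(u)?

q(u) = 3u - 5

Write q(u) = au + b. Substituting each data point gives a linear system:
  -2a + b = -11
  b = -5
Solving the system yields a = 3, b = -5.
So q(u) = 3u - 5.
Check: q(-2) = -11. ✓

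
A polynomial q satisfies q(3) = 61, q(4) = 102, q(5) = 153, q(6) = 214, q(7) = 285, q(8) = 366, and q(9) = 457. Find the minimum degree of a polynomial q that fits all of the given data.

Forward differences of the values at n = 3, 4, 5, 6, 7, 8, 9:
  q  : 61  102  153  214  285  366  457
  Δ  : 41  51  61  71  81  91
  Δ^2: 10  10  10  10  10
  Δ^3: 0  0  0  0
  Δ^4: 0  0  0
  Δ^5: 0  0
  Δ^6: 0
The second differences are constant (10) and nonzero, while all higher differences vanish, so the minimal degree is 2.

2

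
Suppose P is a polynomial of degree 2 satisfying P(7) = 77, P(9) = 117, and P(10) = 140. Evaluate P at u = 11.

165

Write P(u) = au^2 + bu + c. Substituting each data point gives a linear system:
  49a + 7b + c = 77
  81a + 9b + c = 117
  100a + 10b + c = 140
Solving the system yields a = 1, b = 4, c = 0.
So P(u) = u^2 + 4u.
Then P(11) = 165.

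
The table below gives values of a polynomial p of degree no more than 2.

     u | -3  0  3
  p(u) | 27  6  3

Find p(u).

Write p(u) = au^2 + bu + c. Substituting each data point gives a linear system:
  9a - 3b + c = 27
  c = 6
  9a + 3b + c = 3
Solving the system yields a = 1, b = -4, c = 6.
So p(u) = u² - 4u + 6.
Check: p(3) = 3. ✓

p(u) = u^2 - 4u + 6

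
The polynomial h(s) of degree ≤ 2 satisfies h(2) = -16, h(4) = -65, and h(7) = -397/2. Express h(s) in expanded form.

h(s) = -4s^2 - (1/2)s + 1

Using the Lagrange interpolation formula with nodes 2, 4, 7:
  L_0(s) = (s - 4)(s - 7) / 10
  L_1(s) = (s - 2)(s - 7) / -6
  L_2(s) = (s - 2)(s - 4) / 15
Then h(s) = -16·L_0(s) - 65·L_1(s) - 397/2·L_2(s).
Expanding and collecting terms gives h(s) = -4s² - (1/2)s + 1.
Check: h(2) = -16. ✓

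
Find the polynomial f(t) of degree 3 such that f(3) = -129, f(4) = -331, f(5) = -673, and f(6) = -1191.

Write f(t) = at^3 + bt^2 + ct + d. Substituting each data point gives a linear system:
  27a + 9b + 3c + d = -129
  64a + 16b + 4c + d = -331
  125a + 25b + 5c + d = -673
  216a + 36b + 6c + d = -1191
Solving the system yields a = -6, b = 2, c = 6, d = -3.
So f(t) = -6t³ + 2t² + 6t - 3.
Check: f(5) = -673. ✓

f(t) = -6t^3 + 2t^2 + 6t - 3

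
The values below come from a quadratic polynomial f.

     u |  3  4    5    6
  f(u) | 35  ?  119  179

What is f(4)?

71

On equispaced nodes a degree-2 polynomial has vanishing third forward difference, so
  - f(3) + 3·f(4) - 3·f(5) + f(6) = 0.
Substituting the known values and solving for f(4):
  3·f(4) = 213
  f(4) = 71.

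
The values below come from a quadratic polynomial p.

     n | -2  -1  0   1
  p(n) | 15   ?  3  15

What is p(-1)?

3

On equispaced nodes a degree-2 polynomial has vanishing third forward difference, so
  - p(-2) + 3·p(-1) - 3·p(0) + p(1) = 0.
Substituting the known values and solving for p(-1):
  3·p(-1) = 9
  p(-1) = 3.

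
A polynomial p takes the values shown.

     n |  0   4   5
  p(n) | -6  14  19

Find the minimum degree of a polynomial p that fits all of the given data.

Divided differences on the nodes 0, 4, 5:
  order 0: -6  14  19
  order 1: 5  5
  order 2: 0
The order-1 divided differences are all 5 (nonzero) and every higher order vanishes, so the data lies on a polynomial of degree exactly 1.

1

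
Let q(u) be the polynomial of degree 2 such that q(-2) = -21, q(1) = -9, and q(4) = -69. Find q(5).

Using the Lagrange interpolation formula with nodes -2, 1, 4:
  L_0(u) = (u - 1)(u - 4) / 18
  L_1(u) = (u + 2)(u - 4) / -9
  L_2(u) = (u + 2)(u - 1) / 18
Then q(u) = -21·L_0(u) - 9·L_1(u) - 69·L_2(u).
Expanding and collecting terms gives q(u) = -4u^2 - 5.
Evaluating at u = 5: q(5) = -105.

-105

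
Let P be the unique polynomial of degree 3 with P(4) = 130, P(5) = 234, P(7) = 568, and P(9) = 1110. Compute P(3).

Write P(t) = at^3 + bt^2 + ct + d. Substituting each data point gives a linear system:
  64a + 16b + 4c + d = 130
  125a + 25b + 5c + d = 234
  343a + 49b + 7c + d = 568
  729a + 81b + 9c + d = 1110
Solving the system yields a = 1, b = 5, c = -2, d = -6.
So P(t) = t^3 + 5t^2 - 2t - 6.
Then P(3) = 60.

60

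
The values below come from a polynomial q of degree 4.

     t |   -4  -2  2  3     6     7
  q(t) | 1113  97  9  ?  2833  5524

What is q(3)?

The 5 known points determine the degree-4 polynomial uniquely.
Write q(t) = at^4 + bt^3 + ct^2 + dt + e. Substituting each data point gives a linear system:
  256a - 64b + 16c - 4d + e = 1113
  16a - 8b + 4c - 2d + e = 97
  16a + 8b + 4c + 2d + e = 9
  1296a + 216b + 36c + 6d + e = 2833
  2401a + 343b + 49c + 7d + e = 5524
Solving the system yields a = 3, b = -5, c = 1, d = -2, e = 1.
So q(t) = 3t^4 - 5t^3 + t^2 - 2t + 1.
Then q(3) = 112.

112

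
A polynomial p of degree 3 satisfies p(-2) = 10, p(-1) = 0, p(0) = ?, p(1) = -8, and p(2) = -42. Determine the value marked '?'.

0

The 4 known points determine the degree-3 polynomial uniquely.
Write p(t) = at^3 + bt^2 + ct + d. Substituting each data point gives a linear system:
  -8a + 4b - 2c + d = 10
  -a + b - c + d = 0
  a + b + c + d = -8
  8a + 4b + 2c + d = -42
Solving the system yields a = -3, b = -4, c = -1, d = 0.
So p(t) = -3t³ - 4t² - t.
Then p(0) = 0.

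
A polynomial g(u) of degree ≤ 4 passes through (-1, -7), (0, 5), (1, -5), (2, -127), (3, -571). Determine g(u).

Write g(u) = au^4 + bu^3 + cu^2 + du + e. Substituting each data point gives a linear system:
  a - b + c - d + e = -7
  e = 5
  a + b + c + d + e = -5
  16a + 8b + 4c + 2d + e = -127
  81a + 27b + 9c + 3d + e = -571
Solving the system yields a = -5, b = -5, c = -6, d = 6, e = 5.
So g(u) = -5u^4 - 5u^3 - 6u^2 + 6u + 5.
Check: g(-1) = -7. ✓

g(u) = -5u^4 - 5u^3 - 6u^2 + 6u + 5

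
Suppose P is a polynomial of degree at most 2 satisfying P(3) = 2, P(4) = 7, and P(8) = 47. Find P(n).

P(n) = n^2 - 2n - 1

Write P(n) = an^2 + bn + c. Substituting each data point gives a linear system:
  9a + 3b + c = 2
  16a + 4b + c = 7
  64a + 8b + c = 47
Solving the system yields a = 1, b = -2, c = -1.
So P(n) = n^2 - 2n - 1.
Check: P(3) = 2. ✓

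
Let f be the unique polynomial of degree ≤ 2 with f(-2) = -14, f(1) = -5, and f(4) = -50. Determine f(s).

f(s) = -3s^2 - 2

Using the Lagrange interpolation formula with nodes -2, 1, 4:
  L_0(s) = (s - 1)(s - 4) / 18
  L_1(s) = (s + 2)(s - 4) / -9
  L_2(s) = (s + 2)(s - 1) / 18
Then f(s) = -14·L_0(s) - 5·L_1(s) - 50·L_2(s).
Expanding and collecting terms gives f(s) = -3s^2 - 2.
Check: f(1) = -5. ✓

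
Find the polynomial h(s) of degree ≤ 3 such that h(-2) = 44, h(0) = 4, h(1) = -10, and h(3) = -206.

h(s) = -6s^3 - 4s^2 - 4s + 4

Write h(s) = as^3 + bs^2 + cs + d. Substituting each data point gives a linear system:
  -8a + 4b - 2c + d = 44
  d = 4
  a + b + c + d = -10
  27a + 9b + 3c + d = -206
Solving the system yields a = -6, b = -4, c = -4, d = 4.
So h(s) = -6s^3 - 4s^2 - 4s + 4.
Check: h(0) = 4. ✓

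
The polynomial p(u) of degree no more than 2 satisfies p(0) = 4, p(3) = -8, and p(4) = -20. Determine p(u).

p(u) = -2u^2 + 2u + 4

Write p(u) = au^2 + bu + c. Substituting each data point gives a linear system:
  c = 4
  9a + 3b + c = -8
  16a + 4b + c = -20
Solving the system yields a = -2, b = 2, c = 4.
So p(u) = -2u² + 2u + 4.
Check: p(0) = 4. ✓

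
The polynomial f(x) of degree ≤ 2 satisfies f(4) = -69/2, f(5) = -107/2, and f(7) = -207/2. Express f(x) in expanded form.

Using the Lagrange interpolation formula with nodes 4, 5, 7:
  L_0(x) = (x - 5)(x - 7) / 3
  L_1(x) = (x - 4)(x - 7) / -2
  L_2(x) = (x - 4)(x - 5) / 6
Then f(x) = -69/2·L_0(x) - 107/2·L_1(x) - 207/2·L_2(x).
Expanding and collecting terms gives f(x) = -2x^2 - x + 3/2.
Check: f(7) = -207/2. ✓

f(x) = -2x^2 - x + 3/2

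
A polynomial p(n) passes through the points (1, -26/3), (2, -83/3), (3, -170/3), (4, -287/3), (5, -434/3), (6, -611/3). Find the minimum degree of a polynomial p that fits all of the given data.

Forward differences of the values at n = 1, 2, 3, 4, 5, 6:
  p  : -26/3  -83/3  -170/3  -287/3  -434/3  -611/3
  Δ  : -19  -29  -39  -49  -59
  Δ^2: -10  -10  -10  -10
  Δ^3: 0  0  0
  Δ^4: 0  0
  Δ^5: 0
The second differences are constant (-10) and nonzero, while all higher differences vanish, so the minimal degree is 2.

2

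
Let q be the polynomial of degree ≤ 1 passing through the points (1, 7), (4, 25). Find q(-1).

-5

Using the Lagrange interpolation formula with nodes 1, 4:
  L_0(s) = (s - 4) / -3
  L_1(s) = (s - 1) / 3
Then q(s) = 7·L_0(s) + 25·L_1(s).
Expanding and collecting terms gives q(s) = 6s + 1.
Evaluating at s = -1: q(-1) = -5.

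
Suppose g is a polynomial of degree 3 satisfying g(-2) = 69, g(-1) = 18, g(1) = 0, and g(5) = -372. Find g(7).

Using the Lagrange interpolation formula with nodes -2, -1, 1, 5:
  L_0(u) = (u + 1)(u - 1)(u - 5) / -21
  L_1(u) = (u + 2)(u - 1)(u - 5) / 12
  L_2(u) = (u + 2)(u + 1)(u - 5) / -24
  L_3(u) = (u + 2)(u + 1)(u - 1) / 168
Then g(u) = 69·L_0(u) + 18·L_1(u) + 0·L_2(u) - 372·L_3(u).
Expanding and collecting terms gives g(u) = -4u³ + 6u² - 5u + 3.
Evaluating at u = 7: g(7) = -1110.

-1110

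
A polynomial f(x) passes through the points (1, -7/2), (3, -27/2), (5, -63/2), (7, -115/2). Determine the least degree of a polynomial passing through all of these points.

2

Forward differences of the values at x = 1, 3, 5, 7:
  f  : -7/2  -27/2  -63/2  -115/2
  Δ  : -10  -18  -26
  Δ^2: -8  -8
  Δ^3: 0
The second differences are constant (-8) and nonzero, while all higher differences vanish, so the minimal degree is 2.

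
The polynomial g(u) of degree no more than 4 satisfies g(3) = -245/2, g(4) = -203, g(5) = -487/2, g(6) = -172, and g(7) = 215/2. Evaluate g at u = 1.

Using the Lagrange interpolation formula with nodes 3, 4, 5, 6, 7:
  L_0(u) = (u - 4)(u - 5)(u - 6)(u - 7) / 24
  L_1(u) = (u - 3)(u - 5)(u - 6)(u - 7) / -6
  L_2(u) = (u - 3)(u - 4)(u - 6)(u - 7) / 4
  L_3(u) = (u - 3)(u - 4)(u - 5)(u - 7) / -6
  L_4(u) = (u - 3)(u - 4)(u - 5)(u - 6) / 24
Then g(u) = -245/2·L_0(u) - 203·L_1(u) - 487/2·L_2(u) - 172·L_3(u) + 215/2·L_4(u).
Expanding and collecting terms gives g(u) = u⁴ - 6u³ - 5u² + (3/2)u - 1.
Evaluating at u = 1: g(1) = -19/2.

-19/2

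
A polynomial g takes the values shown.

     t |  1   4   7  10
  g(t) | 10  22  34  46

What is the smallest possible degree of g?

1

Forward differences of the values at t = 1, 4, 7, 10:
  g  : 10  22  34  46
  Δ  : 12  12  12
  Δ^2: 0  0
  Δ^3: 0
The first differences are constant (12) and nonzero, while all higher differences vanish, so the minimal degree is 1.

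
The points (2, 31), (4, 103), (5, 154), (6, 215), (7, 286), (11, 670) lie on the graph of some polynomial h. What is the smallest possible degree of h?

2

Divided differences on the nodes 2, 4, 5, 6, 7, 11:
  order 0: 31  103  154  215  286  670
  order 1: 36  51  61  71  96
  order 2: 5  5  5  5
  order 3: 0  0  0
  order 4: 0  0
  order 5: 0
The order-2 divided differences are all 5 (nonzero) and every higher order vanishes, so the data lies on a polynomial of degree exactly 2.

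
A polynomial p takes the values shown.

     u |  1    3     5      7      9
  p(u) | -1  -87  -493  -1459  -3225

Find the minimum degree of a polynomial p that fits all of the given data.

Forward differences of the values at u = 1, 3, 5, 7, 9:
  p  : -1  -87  -493  -1459  -3225
  Δ  : -86  -406  -966  -1766
  Δ^2: -320  -560  -800
  Δ^3: -240  -240
  Δ^4: 0
The third differences are constant (-240) and nonzero, while all higher differences vanish, so the minimal degree is 3.

3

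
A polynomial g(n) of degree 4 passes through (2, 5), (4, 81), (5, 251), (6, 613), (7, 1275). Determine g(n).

Using the Lagrange interpolation formula with nodes 2, 4, 5, 6, 7:
  L_0(n) = (n - 4)(n - 5)(n - 6)(n - 7) / 120
  L_1(n) = (n - 2)(n - 5)(n - 6)(n - 7) / -12
  L_2(n) = (n - 2)(n - 4)(n - 6)(n - 7) / 6
  L_3(n) = (n - 2)(n - 4)(n - 5)(n - 7) / -8
  L_4(n) = (n - 2)(n - 4)(n - 5)(n - 6) / 30
Then g(n) = 5·L_0(n) + 81·L_1(n) + 251·L_2(n) + 613·L_3(n) + 1275·L_4(n).
Expanding and collecting terms gives g(n) = n^4 - 4n^3 + 5n^2 + 1.
Check: g(2) = 5. ✓

g(n) = n^4 - 4n^3 + 5n^2 + 1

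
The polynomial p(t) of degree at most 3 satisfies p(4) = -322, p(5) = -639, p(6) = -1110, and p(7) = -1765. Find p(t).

Write p(t) = at^3 + bt^2 + ct + d. Substituting each data point gives a linear system:
  64a + 16b + 4c + d = -322
  125a + 25b + 5c + d = -639
  216a + 36b + 6c + d = -1110
  343a + 49b + 7c + d = -1765
Solving the system yields a = -5, b = -2, c = 6, d = 6.
So p(t) = -5t^3 - 2t^2 + 6t + 6.
Check: p(6) = -1110. ✓

p(t) = -5t^3 - 2t^2 + 6t + 6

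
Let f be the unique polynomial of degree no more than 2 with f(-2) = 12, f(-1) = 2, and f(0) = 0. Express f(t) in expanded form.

f(t) = 4t^2 + 2t

Write f(t) = at^2 + bt + c. Substituting each data point gives a linear system:
  4a - 2b + c = 12
  a - b + c = 2
  c = 0
Solving the system yields a = 4, b = 2, c = 0.
So f(t) = 4t² + 2t.
Check: f(0) = 0. ✓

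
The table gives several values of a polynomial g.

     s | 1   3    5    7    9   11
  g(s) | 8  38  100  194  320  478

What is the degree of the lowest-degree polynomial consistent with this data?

2

Forward differences of the values at s = 1, 3, 5, 7, 9, 11:
  g  : 8  38  100  194  320  478
  Δ  : 30  62  94  126  158
  Δ^2: 32  32  32  32
  Δ^3: 0  0  0
  Δ^4: 0  0
  Δ^5: 0
The second differences are constant (32) and nonzero, while all higher differences vanish, so the minimal degree is 2.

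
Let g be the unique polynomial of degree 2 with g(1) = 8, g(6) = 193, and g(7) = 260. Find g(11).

Write g(x) = ax^2 + bx + c. Substituting each data point gives a linear system:
  a + b + c = 8
  36a + 6b + c = 193
  49a + 7b + c = 260
Solving the system yields a = 5, b = 2, c = 1.
So g(x) = 5x^2 + 2x + 1.
Then g(11) = 628.

628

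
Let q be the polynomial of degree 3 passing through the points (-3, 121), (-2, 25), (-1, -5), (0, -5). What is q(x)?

q(x) = -6x^3 - 3x^2 + 3x - 5

Write q(x) = ax^3 + bx^2 + cx + d. Substituting each data point gives a linear system:
  -27a + 9b - 3c + d = 121
  -8a + 4b - 2c + d = 25
  -a + b - c + d = -5
  d = -5
Solving the system yields a = -6, b = -3, c = 3, d = -5.
So q(x) = -6x^3 - 3x^2 + 3x - 5.
Check: q(-3) = 121. ✓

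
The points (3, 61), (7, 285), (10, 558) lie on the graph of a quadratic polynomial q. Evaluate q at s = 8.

366

Using the Lagrange interpolation formula with nodes 3, 7, 10:
  L_0(s) = (s - 7)(s - 10) / 28
  L_1(s) = (s - 3)(s - 10) / -12
  L_2(s) = (s - 3)(s - 7) / 21
Then q(s) = 61·L_0(s) + 285·L_1(s) + 558·L_2(s).
Expanding and collecting terms gives q(s) = 5s^2 + 6s - 2.
Evaluating at s = 8: q(8) = 366.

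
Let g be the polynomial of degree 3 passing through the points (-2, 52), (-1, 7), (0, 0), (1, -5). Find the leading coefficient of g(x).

Write g(x) = ax^3 + bx^2 + cx + d. Substituting each data point gives a linear system:
  -8a + 4b - 2c + d = 52
  -a + b - c + d = 7
  d = 0
  a + b + c + d = -5
Solving the system yields a = -6, b = 1, c = 0, d = 0.
So g(x) = -6x^3 + x^2.
The leading coefficient is -6.

-6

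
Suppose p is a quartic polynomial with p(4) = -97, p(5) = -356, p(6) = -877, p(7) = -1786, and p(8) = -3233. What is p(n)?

Write p(n) = an^4 + bn^3 + cn^2 + dn + e. Substituting each data point gives a linear system:
  256a + 64b + 16c + 4d + e = -97
  625a + 125b + 25c + 5d + e = -356
  1296a + 216b + 36c + 6d + e = -877
  2401a + 343b + 49c + 7d + e = -1786
  4096a + 512b + 64c + 8d + e = -3233
Solving the system yields a = -1, b = 1, c = 5, d = 4, e = -1.
So p(n) = -n^4 + n^3 + 5n^2 + 4n - 1.
Check: p(4) = -97. ✓

p(n) = -n^4 + n^3 + 5n^2 + 4n - 1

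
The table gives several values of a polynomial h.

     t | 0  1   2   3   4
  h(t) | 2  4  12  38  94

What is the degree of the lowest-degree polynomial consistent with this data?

Forward differences of the values at t = 0, 1, 2, 3, 4:
  h  : 2  4  12  38  94
  Δ  : 2  8  26  56
  Δ^2: 6  18  30
  Δ^3: 12  12
  Δ^4: 0
The third differences are constant (12) and nonzero, while all higher differences vanish, so the minimal degree is 3.

3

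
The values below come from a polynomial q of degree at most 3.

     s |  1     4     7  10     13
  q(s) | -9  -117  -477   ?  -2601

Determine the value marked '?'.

-1251

The 4 known points determine the degree-3 polynomial uniquely.
Write q(s) = as^3 + bs^2 + cs + d. Substituting each data point gives a linear system:
  a + b + c + d = -9
  64a + 16b + 4c + d = -117
  343a + 49b + 7c + d = -477
  2197a + 169b + 13c + d = -2601
Solving the system yields a = -1, b = -2, c = -5, d = -1.
So q(s) = -s^3 - 2s^2 - 5s - 1.
Then q(10) = -1251.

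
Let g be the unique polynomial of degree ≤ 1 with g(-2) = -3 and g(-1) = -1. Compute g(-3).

Using the Lagrange interpolation formula with nodes -2, -1:
  L_0(n) = (n + 1) / -1
  L_1(n) = (n + 2) / 1
Then g(n) = -3·L_0(n) - 1·L_1(n).
Expanding and collecting terms gives g(n) = 2n + 1.
Evaluating at n = -3: g(-3) = -5.

-5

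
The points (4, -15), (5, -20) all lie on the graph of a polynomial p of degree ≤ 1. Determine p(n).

p(n) = -5n + 5

Write p(n) = an + b. Substituting each data point gives a linear system:
  4a + b = -15
  5a + b = -20
Solving the system yields a = -5, b = 5.
So p(n) = -5n + 5.
Check: p(4) = -15. ✓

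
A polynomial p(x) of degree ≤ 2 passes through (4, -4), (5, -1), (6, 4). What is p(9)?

31

Write p(x) = ax^2 + bx + c. Substituting each data point gives a linear system:
  16a + 4b + c = -4
  25a + 5b + c = -1
  36a + 6b + c = 4
Solving the system yields a = 1, b = -6, c = 4.
So p(x) = x^2 - 6x + 4.
Then p(9) = 31.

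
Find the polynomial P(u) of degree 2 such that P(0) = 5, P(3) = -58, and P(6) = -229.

Using the Lagrange interpolation formula with nodes 0, 3, 6:
  L_0(u) = (u - 3)(u - 6) / 18
  L_1(u) = u(u - 6) / -9
  L_2(u) = u(u - 3) / 18
Then P(u) = 5·L_0(u) - 58·L_1(u) - 229·L_2(u).
Expanding and collecting terms gives P(u) = -6u^2 - 3u + 5.
Check: P(0) = 5. ✓

P(u) = -6u^2 - 3u + 5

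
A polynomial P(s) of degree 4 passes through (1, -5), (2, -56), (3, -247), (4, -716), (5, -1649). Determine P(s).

Write P(s) = as^4 + bs^3 + cs^2 + ds + e. Substituting each data point gives a linear system:
  a + b + c + d + e = -5
  16a + 8b + 4c + 2d + e = -56
  81a + 27b + 9c + 3d + e = -247
  256a + 64b + 16c + 4d + e = -716
  625a + 125b + 25c + 5d + e = -1649
Solving the system yields a = -2, b = -3, c = -2, d = 6, e = -4.
So P(s) = -2s⁴ - 3s³ - 2s² + 6s - 4.
Check: P(3) = -247. ✓

P(s) = -2s^4 - 3s^3 - 2s^2 + 6s - 4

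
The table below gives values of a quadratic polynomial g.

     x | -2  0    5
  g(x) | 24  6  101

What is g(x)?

Write g(x) = ax^2 + bx + c. Substituting each data point gives a linear system:
  4a - 2b + c = 24
  c = 6
  25a + 5b + c = 101
Solving the system yields a = 4, b = -1, c = 6.
So g(x) = 4x^2 - x + 6.
Check: g(-2) = 24. ✓

g(x) = 4x^2 - x + 6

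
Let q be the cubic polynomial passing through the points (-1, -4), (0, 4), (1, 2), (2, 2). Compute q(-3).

Forward differences of the values at x = -1, 0, 1, 2:
  q  : -4  4  2  2
  Δ  : 8  -2  0
  Δ^2: -10  2
  Δ^3: 12
The third differences are constant, confirming degree 3.
Interpolating (Newton forward form) and evaluating at x = -3 gives q(-3) = -98.

-98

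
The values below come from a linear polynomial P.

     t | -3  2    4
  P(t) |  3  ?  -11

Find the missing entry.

The 2 known points determine the degree-1 polynomial uniquely.
Write P(t) = at + b. Substituting each data point gives a linear system:
  -3a + b = 3
  4a + b = -11
Solving the system yields a = -2, b = -3.
So P(t) = -2t - 3.
Then P(2) = -7.

-7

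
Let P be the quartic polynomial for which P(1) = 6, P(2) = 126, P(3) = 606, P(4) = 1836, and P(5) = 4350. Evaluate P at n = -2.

66

Forward differences of the values at n = 1, 2, 3, 4, 5:
  P  : 6  126  606  1836  4350
  Δ  : 120  480  1230  2514
  Δ^2: 360  750  1284
  Δ^3: 390  534
  Δ^4: 144
The fourth differences are constant, confirming degree 4.
Interpolating (Newton forward form) and evaluating at n = -2 gives P(-2) = 66.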